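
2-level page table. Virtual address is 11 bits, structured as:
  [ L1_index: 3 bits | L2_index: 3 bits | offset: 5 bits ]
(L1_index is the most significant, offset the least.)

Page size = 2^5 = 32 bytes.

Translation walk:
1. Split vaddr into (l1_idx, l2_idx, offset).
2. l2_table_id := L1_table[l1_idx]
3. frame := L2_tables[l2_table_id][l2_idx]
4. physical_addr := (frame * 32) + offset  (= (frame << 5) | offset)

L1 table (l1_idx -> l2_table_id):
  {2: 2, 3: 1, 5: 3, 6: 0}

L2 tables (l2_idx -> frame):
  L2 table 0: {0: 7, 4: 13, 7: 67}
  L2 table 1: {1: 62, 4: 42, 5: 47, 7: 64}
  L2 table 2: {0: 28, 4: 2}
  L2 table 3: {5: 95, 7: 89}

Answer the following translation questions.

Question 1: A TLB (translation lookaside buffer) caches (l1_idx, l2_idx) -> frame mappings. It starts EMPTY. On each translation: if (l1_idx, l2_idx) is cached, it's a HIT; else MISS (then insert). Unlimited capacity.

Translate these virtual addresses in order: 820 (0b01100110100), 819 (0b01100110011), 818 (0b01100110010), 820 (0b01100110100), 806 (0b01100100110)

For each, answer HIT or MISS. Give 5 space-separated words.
Answer: MISS HIT HIT HIT HIT

Derivation:
vaddr=820: (3,1) not in TLB -> MISS, insert
vaddr=819: (3,1) in TLB -> HIT
vaddr=818: (3,1) in TLB -> HIT
vaddr=820: (3,1) in TLB -> HIT
vaddr=806: (3,1) in TLB -> HIT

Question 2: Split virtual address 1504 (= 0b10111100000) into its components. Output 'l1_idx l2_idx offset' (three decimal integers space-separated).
Answer: 5 7 0

Derivation:
vaddr = 1504 = 0b10111100000
  top 3 bits -> l1_idx = 5
  next 3 bits -> l2_idx = 7
  bottom 5 bits -> offset = 0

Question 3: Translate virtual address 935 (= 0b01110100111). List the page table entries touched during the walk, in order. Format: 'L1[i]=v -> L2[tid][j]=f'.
vaddr = 935 = 0b01110100111
Split: l1_idx=3, l2_idx=5, offset=7

Answer: L1[3]=1 -> L2[1][5]=47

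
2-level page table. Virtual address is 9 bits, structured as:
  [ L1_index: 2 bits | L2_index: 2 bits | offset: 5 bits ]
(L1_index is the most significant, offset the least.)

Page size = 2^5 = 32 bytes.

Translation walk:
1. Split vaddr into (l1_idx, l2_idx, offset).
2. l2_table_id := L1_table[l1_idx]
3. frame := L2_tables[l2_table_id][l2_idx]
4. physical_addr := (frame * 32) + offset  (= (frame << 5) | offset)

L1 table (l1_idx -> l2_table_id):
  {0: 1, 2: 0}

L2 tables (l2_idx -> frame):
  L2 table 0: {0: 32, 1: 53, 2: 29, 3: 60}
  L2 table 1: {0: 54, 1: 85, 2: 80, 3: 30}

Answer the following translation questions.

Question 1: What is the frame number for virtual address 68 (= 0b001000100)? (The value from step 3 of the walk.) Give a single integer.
vaddr = 68: l1_idx=0, l2_idx=2
L1[0] = 1; L2[1][2] = 80

Answer: 80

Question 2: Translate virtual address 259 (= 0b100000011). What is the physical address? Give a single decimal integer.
vaddr = 259 = 0b100000011
Split: l1_idx=2, l2_idx=0, offset=3
L1[2] = 0
L2[0][0] = 32
paddr = 32 * 32 + 3 = 1027

Answer: 1027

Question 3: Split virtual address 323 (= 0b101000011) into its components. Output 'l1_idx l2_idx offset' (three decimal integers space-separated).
vaddr = 323 = 0b101000011
  top 2 bits -> l1_idx = 2
  next 2 bits -> l2_idx = 2
  bottom 5 bits -> offset = 3

Answer: 2 2 3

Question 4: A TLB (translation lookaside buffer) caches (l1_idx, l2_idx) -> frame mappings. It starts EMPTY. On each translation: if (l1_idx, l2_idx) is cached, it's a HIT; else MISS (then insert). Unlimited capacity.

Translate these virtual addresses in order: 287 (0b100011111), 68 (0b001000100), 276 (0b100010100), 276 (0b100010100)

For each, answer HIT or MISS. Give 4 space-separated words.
Answer: MISS MISS HIT HIT

Derivation:
vaddr=287: (2,0) not in TLB -> MISS, insert
vaddr=68: (0,2) not in TLB -> MISS, insert
vaddr=276: (2,0) in TLB -> HIT
vaddr=276: (2,0) in TLB -> HIT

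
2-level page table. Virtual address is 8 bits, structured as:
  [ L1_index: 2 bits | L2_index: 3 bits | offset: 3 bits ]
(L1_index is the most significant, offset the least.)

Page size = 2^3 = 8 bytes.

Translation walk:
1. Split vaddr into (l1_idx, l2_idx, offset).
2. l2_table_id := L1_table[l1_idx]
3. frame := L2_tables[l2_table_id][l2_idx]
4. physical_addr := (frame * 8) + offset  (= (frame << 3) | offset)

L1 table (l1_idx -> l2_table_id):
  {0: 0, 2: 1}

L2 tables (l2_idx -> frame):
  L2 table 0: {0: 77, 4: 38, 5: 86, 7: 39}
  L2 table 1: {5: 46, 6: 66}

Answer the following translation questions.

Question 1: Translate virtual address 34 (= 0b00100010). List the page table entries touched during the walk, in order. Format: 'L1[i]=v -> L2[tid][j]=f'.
Answer: L1[0]=0 -> L2[0][4]=38

Derivation:
vaddr = 34 = 0b00100010
Split: l1_idx=0, l2_idx=4, offset=2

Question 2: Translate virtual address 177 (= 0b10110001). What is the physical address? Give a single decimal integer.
Answer: 529

Derivation:
vaddr = 177 = 0b10110001
Split: l1_idx=2, l2_idx=6, offset=1
L1[2] = 1
L2[1][6] = 66
paddr = 66 * 8 + 1 = 529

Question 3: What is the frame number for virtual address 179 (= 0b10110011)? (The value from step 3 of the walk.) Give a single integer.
vaddr = 179: l1_idx=2, l2_idx=6
L1[2] = 1; L2[1][6] = 66

Answer: 66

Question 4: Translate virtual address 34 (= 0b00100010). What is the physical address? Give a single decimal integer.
vaddr = 34 = 0b00100010
Split: l1_idx=0, l2_idx=4, offset=2
L1[0] = 0
L2[0][4] = 38
paddr = 38 * 8 + 2 = 306

Answer: 306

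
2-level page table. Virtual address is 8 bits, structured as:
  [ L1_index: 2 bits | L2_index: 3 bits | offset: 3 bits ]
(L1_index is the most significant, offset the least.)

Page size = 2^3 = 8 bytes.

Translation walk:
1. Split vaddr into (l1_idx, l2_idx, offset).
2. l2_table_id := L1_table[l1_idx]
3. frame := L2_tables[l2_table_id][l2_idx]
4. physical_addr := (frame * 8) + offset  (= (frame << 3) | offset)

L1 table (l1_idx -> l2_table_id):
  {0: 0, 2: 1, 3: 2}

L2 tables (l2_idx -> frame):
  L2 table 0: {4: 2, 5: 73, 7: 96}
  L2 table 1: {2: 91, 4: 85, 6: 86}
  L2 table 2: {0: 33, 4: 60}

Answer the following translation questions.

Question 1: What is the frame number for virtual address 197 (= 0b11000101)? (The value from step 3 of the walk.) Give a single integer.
vaddr = 197: l1_idx=3, l2_idx=0
L1[3] = 2; L2[2][0] = 33

Answer: 33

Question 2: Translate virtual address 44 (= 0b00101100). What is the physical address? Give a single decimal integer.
Answer: 588

Derivation:
vaddr = 44 = 0b00101100
Split: l1_idx=0, l2_idx=5, offset=4
L1[0] = 0
L2[0][5] = 73
paddr = 73 * 8 + 4 = 588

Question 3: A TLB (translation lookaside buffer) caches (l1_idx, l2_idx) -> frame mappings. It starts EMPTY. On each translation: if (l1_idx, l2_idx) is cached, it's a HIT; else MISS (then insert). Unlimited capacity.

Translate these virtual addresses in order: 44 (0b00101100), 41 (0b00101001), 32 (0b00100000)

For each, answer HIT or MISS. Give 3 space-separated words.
vaddr=44: (0,5) not in TLB -> MISS, insert
vaddr=41: (0,5) in TLB -> HIT
vaddr=32: (0,4) not in TLB -> MISS, insert

Answer: MISS HIT MISS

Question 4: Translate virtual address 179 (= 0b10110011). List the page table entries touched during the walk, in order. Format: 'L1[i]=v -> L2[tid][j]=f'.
vaddr = 179 = 0b10110011
Split: l1_idx=2, l2_idx=6, offset=3

Answer: L1[2]=1 -> L2[1][6]=86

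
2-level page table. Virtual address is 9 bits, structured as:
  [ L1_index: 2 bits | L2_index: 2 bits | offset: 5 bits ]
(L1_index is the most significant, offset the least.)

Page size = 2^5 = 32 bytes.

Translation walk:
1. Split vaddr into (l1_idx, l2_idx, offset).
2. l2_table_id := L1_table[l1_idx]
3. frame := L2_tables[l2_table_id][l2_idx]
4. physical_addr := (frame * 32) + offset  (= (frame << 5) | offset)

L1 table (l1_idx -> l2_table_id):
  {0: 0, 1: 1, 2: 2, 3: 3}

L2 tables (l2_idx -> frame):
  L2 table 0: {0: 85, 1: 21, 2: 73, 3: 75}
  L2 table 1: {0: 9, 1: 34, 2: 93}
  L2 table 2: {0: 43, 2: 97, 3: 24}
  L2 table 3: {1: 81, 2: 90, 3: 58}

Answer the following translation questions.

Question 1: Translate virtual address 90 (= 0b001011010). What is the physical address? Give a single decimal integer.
vaddr = 90 = 0b001011010
Split: l1_idx=0, l2_idx=2, offset=26
L1[0] = 0
L2[0][2] = 73
paddr = 73 * 32 + 26 = 2362

Answer: 2362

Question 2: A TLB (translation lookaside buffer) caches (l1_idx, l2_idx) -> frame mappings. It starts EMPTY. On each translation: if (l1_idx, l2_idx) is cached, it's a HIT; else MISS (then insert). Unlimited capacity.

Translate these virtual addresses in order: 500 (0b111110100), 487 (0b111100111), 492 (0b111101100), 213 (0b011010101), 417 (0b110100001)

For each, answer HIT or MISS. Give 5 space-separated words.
vaddr=500: (3,3) not in TLB -> MISS, insert
vaddr=487: (3,3) in TLB -> HIT
vaddr=492: (3,3) in TLB -> HIT
vaddr=213: (1,2) not in TLB -> MISS, insert
vaddr=417: (3,1) not in TLB -> MISS, insert

Answer: MISS HIT HIT MISS MISS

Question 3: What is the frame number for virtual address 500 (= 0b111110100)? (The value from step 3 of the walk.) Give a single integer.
vaddr = 500: l1_idx=3, l2_idx=3
L1[3] = 3; L2[3][3] = 58

Answer: 58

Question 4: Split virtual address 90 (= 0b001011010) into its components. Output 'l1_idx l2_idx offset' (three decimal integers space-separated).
vaddr = 90 = 0b001011010
  top 2 bits -> l1_idx = 0
  next 2 bits -> l2_idx = 2
  bottom 5 bits -> offset = 26

Answer: 0 2 26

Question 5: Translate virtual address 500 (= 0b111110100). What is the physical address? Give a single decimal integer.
Answer: 1876

Derivation:
vaddr = 500 = 0b111110100
Split: l1_idx=3, l2_idx=3, offset=20
L1[3] = 3
L2[3][3] = 58
paddr = 58 * 32 + 20 = 1876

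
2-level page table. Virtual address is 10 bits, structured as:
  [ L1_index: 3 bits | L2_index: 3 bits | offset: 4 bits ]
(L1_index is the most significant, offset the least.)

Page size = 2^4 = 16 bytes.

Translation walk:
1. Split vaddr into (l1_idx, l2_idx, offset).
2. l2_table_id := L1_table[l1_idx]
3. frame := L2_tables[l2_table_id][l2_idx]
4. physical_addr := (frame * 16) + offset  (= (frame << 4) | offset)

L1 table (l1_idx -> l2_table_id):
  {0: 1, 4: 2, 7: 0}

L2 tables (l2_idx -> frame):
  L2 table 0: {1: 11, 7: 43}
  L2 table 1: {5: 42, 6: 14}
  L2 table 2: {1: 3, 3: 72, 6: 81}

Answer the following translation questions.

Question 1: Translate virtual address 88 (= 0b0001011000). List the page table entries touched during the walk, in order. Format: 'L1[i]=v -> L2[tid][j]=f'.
Answer: L1[0]=1 -> L2[1][5]=42

Derivation:
vaddr = 88 = 0b0001011000
Split: l1_idx=0, l2_idx=5, offset=8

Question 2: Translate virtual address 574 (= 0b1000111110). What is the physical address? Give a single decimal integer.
vaddr = 574 = 0b1000111110
Split: l1_idx=4, l2_idx=3, offset=14
L1[4] = 2
L2[2][3] = 72
paddr = 72 * 16 + 14 = 1166

Answer: 1166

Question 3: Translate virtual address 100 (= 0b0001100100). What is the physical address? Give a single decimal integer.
Answer: 228

Derivation:
vaddr = 100 = 0b0001100100
Split: l1_idx=0, l2_idx=6, offset=4
L1[0] = 1
L2[1][6] = 14
paddr = 14 * 16 + 4 = 228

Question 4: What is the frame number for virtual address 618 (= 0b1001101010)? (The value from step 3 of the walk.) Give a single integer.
Answer: 81

Derivation:
vaddr = 618: l1_idx=4, l2_idx=6
L1[4] = 2; L2[2][6] = 81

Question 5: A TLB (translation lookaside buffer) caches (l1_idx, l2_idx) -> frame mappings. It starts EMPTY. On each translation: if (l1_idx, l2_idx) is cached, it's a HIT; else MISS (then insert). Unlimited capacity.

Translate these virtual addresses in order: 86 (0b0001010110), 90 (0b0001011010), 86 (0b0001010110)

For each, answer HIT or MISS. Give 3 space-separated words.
vaddr=86: (0,5) not in TLB -> MISS, insert
vaddr=90: (0,5) in TLB -> HIT
vaddr=86: (0,5) in TLB -> HIT

Answer: MISS HIT HIT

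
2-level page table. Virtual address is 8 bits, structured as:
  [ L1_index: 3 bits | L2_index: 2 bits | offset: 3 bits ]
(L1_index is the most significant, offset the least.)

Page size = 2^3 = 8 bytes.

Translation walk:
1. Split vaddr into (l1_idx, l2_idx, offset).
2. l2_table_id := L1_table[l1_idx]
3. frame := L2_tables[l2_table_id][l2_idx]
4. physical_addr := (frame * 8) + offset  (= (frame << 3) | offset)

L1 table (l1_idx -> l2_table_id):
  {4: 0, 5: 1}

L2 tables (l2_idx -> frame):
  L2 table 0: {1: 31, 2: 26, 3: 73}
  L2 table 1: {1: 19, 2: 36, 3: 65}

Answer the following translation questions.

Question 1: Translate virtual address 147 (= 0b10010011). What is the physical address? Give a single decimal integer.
Answer: 211

Derivation:
vaddr = 147 = 0b10010011
Split: l1_idx=4, l2_idx=2, offset=3
L1[4] = 0
L2[0][2] = 26
paddr = 26 * 8 + 3 = 211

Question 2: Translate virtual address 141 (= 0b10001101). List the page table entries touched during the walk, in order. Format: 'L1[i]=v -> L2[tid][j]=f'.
vaddr = 141 = 0b10001101
Split: l1_idx=4, l2_idx=1, offset=5

Answer: L1[4]=0 -> L2[0][1]=31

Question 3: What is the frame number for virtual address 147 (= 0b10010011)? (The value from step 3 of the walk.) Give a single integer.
vaddr = 147: l1_idx=4, l2_idx=2
L1[4] = 0; L2[0][2] = 26

Answer: 26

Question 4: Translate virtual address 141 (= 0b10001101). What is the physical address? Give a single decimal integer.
vaddr = 141 = 0b10001101
Split: l1_idx=4, l2_idx=1, offset=5
L1[4] = 0
L2[0][1] = 31
paddr = 31 * 8 + 5 = 253

Answer: 253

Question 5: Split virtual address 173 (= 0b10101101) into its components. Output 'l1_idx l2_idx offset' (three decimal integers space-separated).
vaddr = 173 = 0b10101101
  top 3 bits -> l1_idx = 5
  next 2 bits -> l2_idx = 1
  bottom 3 bits -> offset = 5

Answer: 5 1 5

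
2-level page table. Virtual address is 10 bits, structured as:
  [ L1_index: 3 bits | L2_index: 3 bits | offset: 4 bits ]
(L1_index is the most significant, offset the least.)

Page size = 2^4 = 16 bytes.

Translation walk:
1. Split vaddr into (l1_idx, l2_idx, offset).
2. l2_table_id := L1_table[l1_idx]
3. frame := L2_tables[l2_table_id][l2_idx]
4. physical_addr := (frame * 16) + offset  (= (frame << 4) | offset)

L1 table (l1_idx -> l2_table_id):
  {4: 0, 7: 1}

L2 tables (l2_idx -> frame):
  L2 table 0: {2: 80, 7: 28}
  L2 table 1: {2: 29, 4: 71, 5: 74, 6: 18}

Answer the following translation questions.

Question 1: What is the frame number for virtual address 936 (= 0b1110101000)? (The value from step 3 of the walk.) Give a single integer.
vaddr = 936: l1_idx=7, l2_idx=2
L1[7] = 1; L2[1][2] = 29

Answer: 29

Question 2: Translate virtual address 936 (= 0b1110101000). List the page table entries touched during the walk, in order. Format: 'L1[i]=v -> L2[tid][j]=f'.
Answer: L1[7]=1 -> L2[1][2]=29

Derivation:
vaddr = 936 = 0b1110101000
Split: l1_idx=7, l2_idx=2, offset=8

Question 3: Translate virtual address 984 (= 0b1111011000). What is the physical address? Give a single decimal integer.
Answer: 1192

Derivation:
vaddr = 984 = 0b1111011000
Split: l1_idx=7, l2_idx=5, offset=8
L1[7] = 1
L2[1][5] = 74
paddr = 74 * 16 + 8 = 1192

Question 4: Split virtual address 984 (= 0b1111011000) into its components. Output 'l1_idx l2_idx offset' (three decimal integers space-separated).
vaddr = 984 = 0b1111011000
  top 3 bits -> l1_idx = 7
  next 3 bits -> l2_idx = 5
  bottom 4 bits -> offset = 8

Answer: 7 5 8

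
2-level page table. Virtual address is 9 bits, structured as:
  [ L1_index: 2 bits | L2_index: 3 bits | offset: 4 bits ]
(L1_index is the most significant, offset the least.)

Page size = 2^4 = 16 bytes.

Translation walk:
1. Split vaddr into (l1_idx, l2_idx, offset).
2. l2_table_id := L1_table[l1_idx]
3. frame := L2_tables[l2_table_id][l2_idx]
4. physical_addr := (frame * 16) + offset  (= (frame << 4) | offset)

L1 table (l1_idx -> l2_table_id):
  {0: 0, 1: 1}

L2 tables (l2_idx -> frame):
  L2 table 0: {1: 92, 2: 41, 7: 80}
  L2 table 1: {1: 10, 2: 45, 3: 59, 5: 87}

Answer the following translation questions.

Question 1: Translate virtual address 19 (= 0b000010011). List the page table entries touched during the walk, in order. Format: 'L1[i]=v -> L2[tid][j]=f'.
vaddr = 19 = 0b000010011
Split: l1_idx=0, l2_idx=1, offset=3

Answer: L1[0]=0 -> L2[0][1]=92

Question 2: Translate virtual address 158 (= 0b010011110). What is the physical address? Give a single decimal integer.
Answer: 174

Derivation:
vaddr = 158 = 0b010011110
Split: l1_idx=1, l2_idx=1, offset=14
L1[1] = 1
L2[1][1] = 10
paddr = 10 * 16 + 14 = 174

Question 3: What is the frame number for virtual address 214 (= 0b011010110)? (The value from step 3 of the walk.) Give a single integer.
vaddr = 214: l1_idx=1, l2_idx=5
L1[1] = 1; L2[1][5] = 87

Answer: 87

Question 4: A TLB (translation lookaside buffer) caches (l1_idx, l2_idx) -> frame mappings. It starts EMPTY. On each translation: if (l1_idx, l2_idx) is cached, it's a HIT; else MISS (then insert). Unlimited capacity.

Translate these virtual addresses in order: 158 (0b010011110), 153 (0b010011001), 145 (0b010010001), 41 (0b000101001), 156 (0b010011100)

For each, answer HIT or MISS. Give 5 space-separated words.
Answer: MISS HIT HIT MISS HIT

Derivation:
vaddr=158: (1,1) not in TLB -> MISS, insert
vaddr=153: (1,1) in TLB -> HIT
vaddr=145: (1,1) in TLB -> HIT
vaddr=41: (0,2) not in TLB -> MISS, insert
vaddr=156: (1,1) in TLB -> HIT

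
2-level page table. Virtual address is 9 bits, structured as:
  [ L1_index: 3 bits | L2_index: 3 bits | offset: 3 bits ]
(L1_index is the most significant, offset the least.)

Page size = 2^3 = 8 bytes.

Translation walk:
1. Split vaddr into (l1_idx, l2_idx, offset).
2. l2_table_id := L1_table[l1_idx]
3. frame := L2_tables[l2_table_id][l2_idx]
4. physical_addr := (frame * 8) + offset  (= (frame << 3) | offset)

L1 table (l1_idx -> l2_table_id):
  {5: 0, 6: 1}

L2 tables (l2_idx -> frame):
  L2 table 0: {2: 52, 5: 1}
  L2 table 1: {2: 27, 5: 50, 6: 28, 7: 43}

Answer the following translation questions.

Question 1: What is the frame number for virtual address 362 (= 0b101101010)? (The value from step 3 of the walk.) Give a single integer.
vaddr = 362: l1_idx=5, l2_idx=5
L1[5] = 0; L2[0][5] = 1

Answer: 1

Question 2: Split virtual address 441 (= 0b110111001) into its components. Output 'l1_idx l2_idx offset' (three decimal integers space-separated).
Answer: 6 7 1

Derivation:
vaddr = 441 = 0b110111001
  top 3 bits -> l1_idx = 6
  next 3 bits -> l2_idx = 7
  bottom 3 bits -> offset = 1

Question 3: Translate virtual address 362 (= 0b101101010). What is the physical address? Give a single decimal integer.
Answer: 10

Derivation:
vaddr = 362 = 0b101101010
Split: l1_idx=5, l2_idx=5, offset=2
L1[5] = 0
L2[0][5] = 1
paddr = 1 * 8 + 2 = 10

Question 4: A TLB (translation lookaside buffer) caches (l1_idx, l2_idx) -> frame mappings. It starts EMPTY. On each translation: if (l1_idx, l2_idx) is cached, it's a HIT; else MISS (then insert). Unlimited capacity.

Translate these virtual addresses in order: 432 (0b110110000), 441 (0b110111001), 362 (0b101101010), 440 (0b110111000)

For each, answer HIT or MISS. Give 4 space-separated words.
vaddr=432: (6,6) not in TLB -> MISS, insert
vaddr=441: (6,7) not in TLB -> MISS, insert
vaddr=362: (5,5) not in TLB -> MISS, insert
vaddr=440: (6,7) in TLB -> HIT

Answer: MISS MISS MISS HIT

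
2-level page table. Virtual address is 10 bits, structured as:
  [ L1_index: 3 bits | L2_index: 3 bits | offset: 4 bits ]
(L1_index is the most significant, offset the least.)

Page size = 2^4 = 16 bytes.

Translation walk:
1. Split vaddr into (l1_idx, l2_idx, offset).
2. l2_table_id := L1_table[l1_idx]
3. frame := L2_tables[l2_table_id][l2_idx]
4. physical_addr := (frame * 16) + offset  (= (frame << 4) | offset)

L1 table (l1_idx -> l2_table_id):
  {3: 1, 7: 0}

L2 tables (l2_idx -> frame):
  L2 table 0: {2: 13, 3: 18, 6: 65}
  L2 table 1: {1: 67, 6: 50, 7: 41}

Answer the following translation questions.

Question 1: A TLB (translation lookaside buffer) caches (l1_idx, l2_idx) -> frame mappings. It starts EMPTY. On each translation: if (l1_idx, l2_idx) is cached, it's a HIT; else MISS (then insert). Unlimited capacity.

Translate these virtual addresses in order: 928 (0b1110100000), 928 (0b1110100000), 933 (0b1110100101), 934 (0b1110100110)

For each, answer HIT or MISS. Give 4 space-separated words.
vaddr=928: (7,2) not in TLB -> MISS, insert
vaddr=928: (7,2) in TLB -> HIT
vaddr=933: (7,2) in TLB -> HIT
vaddr=934: (7,2) in TLB -> HIT

Answer: MISS HIT HIT HIT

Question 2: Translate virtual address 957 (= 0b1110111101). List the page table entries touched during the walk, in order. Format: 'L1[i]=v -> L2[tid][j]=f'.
Answer: L1[7]=0 -> L2[0][3]=18

Derivation:
vaddr = 957 = 0b1110111101
Split: l1_idx=7, l2_idx=3, offset=13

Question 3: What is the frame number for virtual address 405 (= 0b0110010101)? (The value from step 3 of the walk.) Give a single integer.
vaddr = 405: l1_idx=3, l2_idx=1
L1[3] = 1; L2[1][1] = 67

Answer: 67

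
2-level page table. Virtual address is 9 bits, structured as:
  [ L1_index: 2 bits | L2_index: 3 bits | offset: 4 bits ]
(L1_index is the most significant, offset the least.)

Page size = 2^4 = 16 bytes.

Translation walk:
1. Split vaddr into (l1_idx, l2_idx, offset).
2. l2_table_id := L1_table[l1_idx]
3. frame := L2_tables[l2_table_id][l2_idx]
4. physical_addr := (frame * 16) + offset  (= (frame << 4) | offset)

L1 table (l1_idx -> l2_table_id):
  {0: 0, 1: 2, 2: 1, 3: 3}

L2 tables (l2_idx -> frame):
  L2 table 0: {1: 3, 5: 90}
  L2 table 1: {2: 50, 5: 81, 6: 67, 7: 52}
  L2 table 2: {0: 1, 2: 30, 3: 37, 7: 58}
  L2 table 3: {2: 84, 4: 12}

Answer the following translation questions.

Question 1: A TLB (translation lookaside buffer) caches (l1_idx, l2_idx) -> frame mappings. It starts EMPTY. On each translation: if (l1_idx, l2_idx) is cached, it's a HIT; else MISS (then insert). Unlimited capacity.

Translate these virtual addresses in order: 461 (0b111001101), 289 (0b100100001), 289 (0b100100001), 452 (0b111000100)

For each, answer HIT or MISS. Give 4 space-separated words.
vaddr=461: (3,4) not in TLB -> MISS, insert
vaddr=289: (2,2) not in TLB -> MISS, insert
vaddr=289: (2,2) in TLB -> HIT
vaddr=452: (3,4) in TLB -> HIT

Answer: MISS MISS HIT HIT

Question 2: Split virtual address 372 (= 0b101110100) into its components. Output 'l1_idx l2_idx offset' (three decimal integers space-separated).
Answer: 2 7 4

Derivation:
vaddr = 372 = 0b101110100
  top 2 bits -> l1_idx = 2
  next 3 bits -> l2_idx = 7
  bottom 4 bits -> offset = 4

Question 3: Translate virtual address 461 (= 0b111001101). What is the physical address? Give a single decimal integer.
vaddr = 461 = 0b111001101
Split: l1_idx=3, l2_idx=4, offset=13
L1[3] = 3
L2[3][4] = 12
paddr = 12 * 16 + 13 = 205

Answer: 205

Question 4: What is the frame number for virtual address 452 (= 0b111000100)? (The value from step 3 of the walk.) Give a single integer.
Answer: 12

Derivation:
vaddr = 452: l1_idx=3, l2_idx=4
L1[3] = 3; L2[3][4] = 12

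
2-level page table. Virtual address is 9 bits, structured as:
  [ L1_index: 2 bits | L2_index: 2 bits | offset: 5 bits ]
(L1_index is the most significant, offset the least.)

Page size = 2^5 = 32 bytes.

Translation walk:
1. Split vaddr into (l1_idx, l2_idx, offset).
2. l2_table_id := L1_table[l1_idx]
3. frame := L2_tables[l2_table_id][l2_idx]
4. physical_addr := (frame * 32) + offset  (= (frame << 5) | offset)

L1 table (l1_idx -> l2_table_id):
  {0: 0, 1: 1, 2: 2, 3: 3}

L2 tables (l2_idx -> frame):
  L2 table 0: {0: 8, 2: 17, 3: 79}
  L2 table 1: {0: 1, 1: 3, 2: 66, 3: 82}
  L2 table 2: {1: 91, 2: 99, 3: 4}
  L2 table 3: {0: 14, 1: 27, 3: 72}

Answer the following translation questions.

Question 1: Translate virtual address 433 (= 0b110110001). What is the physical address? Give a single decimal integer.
vaddr = 433 = 0b110110001
Split: l1_idx=3, l2_idx=1, offset=17
L1[3] = 3
L2[3][1] = 27
paddr = 27 * 32 + 17 = 881

Answer: 881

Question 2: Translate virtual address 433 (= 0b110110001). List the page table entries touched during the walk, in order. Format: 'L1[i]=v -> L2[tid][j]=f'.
vaddr = 433 = 0b110110001
Split: l1_idx=3, l2_idx=1, offset=17

Answer: L1[3]=3 -> L2[3][1]=27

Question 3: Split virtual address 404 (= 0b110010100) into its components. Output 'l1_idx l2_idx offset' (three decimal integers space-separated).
vaddr = 404 = 0b110010100
  top 2 bits -> l1_idx = 3
  next 2 bits -> l2_idx = 0
  bottom 5 bits -> offset = 20

Answer: 3 0 20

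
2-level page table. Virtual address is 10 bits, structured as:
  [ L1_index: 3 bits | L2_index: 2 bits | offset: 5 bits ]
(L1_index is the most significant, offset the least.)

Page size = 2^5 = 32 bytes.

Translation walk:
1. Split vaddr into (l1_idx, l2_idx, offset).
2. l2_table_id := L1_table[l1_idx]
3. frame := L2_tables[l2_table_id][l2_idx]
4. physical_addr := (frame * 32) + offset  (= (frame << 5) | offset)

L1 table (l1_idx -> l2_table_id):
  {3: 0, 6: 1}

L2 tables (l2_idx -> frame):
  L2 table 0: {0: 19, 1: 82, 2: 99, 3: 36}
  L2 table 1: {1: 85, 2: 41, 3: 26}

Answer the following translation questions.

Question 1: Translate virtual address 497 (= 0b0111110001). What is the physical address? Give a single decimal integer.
Answer: 1169

Derivation:
vaddr = 497 = 0b0111110001
Split: l1_idx=3, l2_idx=3, offset=17
L1[3] = 0
L2[0][3] = 36
paddr = 36 * 32 + 17 = 1169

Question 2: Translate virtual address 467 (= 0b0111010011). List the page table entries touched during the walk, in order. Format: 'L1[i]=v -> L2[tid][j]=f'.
Answer: L1[3]=0 -> L2[0][2]=99

Derivation:
vaddr = 467 = 0b0111010011
Split: l1_idx=3, l2_idx=2, offset=19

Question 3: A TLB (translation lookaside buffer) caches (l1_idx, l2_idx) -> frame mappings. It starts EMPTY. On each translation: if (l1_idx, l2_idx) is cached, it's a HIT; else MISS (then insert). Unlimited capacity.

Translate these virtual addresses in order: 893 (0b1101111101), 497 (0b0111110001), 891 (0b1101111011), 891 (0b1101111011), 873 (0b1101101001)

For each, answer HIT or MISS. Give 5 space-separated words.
vaddr=893: (6,3) not in TLB -> MISS, insert
vaddr=497: (3,3) not in TLB -> MISS, insert
vaddr=891: (6,3) in TLB -> HIT
vaddr=891: (6,3) in TLB -> HIT
vaddr=873: (6,3) in TLB -> HIT

Answer: MISS MISS HIT HIT HIT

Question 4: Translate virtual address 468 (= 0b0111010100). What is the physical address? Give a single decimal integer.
Answer: 3188

Derivation:
vaddr = 468 = 0b0111010100
Split: l1_idx=3, l2_idx=2, offset=20
L1[3] = 0
L2[0][2] = 99
paddr = 99 * 32 + 20 = 3188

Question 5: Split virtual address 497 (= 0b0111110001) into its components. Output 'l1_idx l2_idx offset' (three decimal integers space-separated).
vaddr = 497 = 0b0111110001
  top 3 bits -> l1_idx = 3
  next 2 bits -> l2_idx = 3
  bottom 5 bits -> offset = 17

Answer: 3 3 17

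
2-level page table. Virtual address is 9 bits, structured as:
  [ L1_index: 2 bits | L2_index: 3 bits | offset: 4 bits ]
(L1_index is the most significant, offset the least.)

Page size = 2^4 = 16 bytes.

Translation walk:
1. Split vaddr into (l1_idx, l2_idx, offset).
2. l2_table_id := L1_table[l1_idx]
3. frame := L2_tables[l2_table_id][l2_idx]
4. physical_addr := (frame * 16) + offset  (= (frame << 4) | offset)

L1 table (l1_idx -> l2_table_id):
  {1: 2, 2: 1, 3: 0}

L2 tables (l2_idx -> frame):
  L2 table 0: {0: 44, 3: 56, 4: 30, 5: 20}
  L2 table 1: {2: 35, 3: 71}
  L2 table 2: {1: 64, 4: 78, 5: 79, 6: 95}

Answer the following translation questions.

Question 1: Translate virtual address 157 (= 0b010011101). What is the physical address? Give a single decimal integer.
Answer: 1037

Derivation:
vaddr = 157 = 0b010011101
Split: l1_idx=1, l2_idx=1, offset=13
L1[1] = 2
L2[2][1] = 64
paddr = 64 * 16 + 13 = 1037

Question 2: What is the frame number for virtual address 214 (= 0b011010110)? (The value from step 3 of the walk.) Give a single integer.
Answer: 79

Derivation:
vaddr = 214: l1_idx=1, l2_idx=5
L1[1] = 2; L2[2][5] = 79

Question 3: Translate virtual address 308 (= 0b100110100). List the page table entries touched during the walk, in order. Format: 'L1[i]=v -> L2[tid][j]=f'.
Answer: L1[2]=1 -> L2[1][3]=71

Derivation:
vaddr = 308 = 0b100110100
Split: l1_idx=2, l2_idx=3, offset=4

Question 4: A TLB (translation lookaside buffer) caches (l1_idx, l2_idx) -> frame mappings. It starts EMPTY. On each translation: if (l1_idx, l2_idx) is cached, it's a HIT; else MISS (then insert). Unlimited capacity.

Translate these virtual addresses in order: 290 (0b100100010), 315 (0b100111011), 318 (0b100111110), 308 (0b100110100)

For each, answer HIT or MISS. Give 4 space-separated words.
Answer: MISS MISS HIT HIT

Derivation:
vaddr=290: (2,2) not in TLB -> MISS, insert
vaddr=315: (2,3) not in TLB -> MISS, insert
vaddr=318: (2,3) in TLB -> HIT
vaddr=308: (2,3) in TLB -> HIT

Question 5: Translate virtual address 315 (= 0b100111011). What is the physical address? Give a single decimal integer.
Answer: 1147

Derivation:
vaddr = 315 = 0b100111011
Split: l1_idx=2, l2_idx=3, offset=11
L1[2] = 1
L2[1][3] = 71
paddr = 71 * 16 + 11 = 1147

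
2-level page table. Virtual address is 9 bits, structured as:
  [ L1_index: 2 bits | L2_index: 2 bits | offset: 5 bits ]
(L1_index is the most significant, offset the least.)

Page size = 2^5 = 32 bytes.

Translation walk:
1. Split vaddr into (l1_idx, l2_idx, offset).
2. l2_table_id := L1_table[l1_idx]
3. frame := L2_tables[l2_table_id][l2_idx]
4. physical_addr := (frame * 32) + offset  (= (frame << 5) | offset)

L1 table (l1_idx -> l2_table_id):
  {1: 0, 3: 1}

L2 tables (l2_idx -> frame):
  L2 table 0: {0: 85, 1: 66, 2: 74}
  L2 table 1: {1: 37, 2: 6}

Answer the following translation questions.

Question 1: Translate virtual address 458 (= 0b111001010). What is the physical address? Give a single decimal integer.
Answer: 202

Derivation:
vaddr = 458 = 0b111001010
Split: l1_idx=3, l2_idx=2, offset=10
L1[3] = 1
L2[1][2] = 6
paddr = 6 * 32 + 10 = 202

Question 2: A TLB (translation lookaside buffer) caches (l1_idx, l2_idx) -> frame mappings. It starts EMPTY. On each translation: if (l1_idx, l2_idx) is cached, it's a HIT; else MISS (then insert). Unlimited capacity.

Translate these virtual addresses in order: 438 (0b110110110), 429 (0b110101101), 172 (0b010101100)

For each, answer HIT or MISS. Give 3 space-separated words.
Answer: MISS HIT MISS

Derivation:
vaddr=438: (3,1) not in TLB -> MISS, insert
vaddr=429: (3,1) in TLB -> HIT
vaddr=172: (1,1) not in TLB -> MISS, insert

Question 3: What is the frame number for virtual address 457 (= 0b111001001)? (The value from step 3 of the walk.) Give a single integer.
vaddr = 457: l1_idx=3, l2_idx=2
L1[3] = 1; L2[1][2] = 6

Answer: 6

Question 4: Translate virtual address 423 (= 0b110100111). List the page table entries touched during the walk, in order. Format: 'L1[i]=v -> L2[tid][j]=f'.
Answer: L1[3]=1 -> L2[1][1]=37

Derivation:
vaddr = 423 = 0b110100111
Split: l1_idx=3, l2_idx=1, offset=7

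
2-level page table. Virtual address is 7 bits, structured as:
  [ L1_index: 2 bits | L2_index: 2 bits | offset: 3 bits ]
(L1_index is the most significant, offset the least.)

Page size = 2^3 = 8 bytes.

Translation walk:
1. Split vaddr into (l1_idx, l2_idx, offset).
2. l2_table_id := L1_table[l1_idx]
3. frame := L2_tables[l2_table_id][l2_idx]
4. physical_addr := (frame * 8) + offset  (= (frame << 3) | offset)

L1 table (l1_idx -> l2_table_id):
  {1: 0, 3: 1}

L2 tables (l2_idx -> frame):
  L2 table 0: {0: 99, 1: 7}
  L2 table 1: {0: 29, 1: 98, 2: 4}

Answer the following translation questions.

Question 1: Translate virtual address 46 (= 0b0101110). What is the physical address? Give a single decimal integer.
vaddr = 46 = 0b0101110
Split: l1_idx=1, l2_idx=1, offset=6
L1[1] = 0
L2[0][1] = 7
paddr = 7 * 8 + 6 = 62

Answer: 62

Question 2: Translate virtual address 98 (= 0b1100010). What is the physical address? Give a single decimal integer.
vaddr = 98 = 0b1100010
Split: l1_idx=3, l2_idx=0, offset=2
L1[3] = 1
L2[1][0] = 29
paddr = 29 * 8 + 2 = 234

Answer: 234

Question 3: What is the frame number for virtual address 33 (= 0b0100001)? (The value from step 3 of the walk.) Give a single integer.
vaddr = 33: l1_idx=1, l2_idx=0
L1[1] = 0; L2[0][0] = 99

Answer: 99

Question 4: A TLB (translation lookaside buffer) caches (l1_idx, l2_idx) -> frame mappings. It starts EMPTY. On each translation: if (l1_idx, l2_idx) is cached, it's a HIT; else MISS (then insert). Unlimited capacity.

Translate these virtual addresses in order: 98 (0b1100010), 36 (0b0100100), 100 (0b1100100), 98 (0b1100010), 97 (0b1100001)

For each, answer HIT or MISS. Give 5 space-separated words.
vaddr=98: (3,0) not in TLB -> MISS, insert
vaddr=36: (1,0) not in TLB -> MISS, insert
vaddr=100: (3,0) in TLB -> HIT
vaddr=98: (3,0) in TLB -> HIT
vaddr=97: (3,0) in TLB -> HIT

Answer: MISS MISS HIT HIT HIT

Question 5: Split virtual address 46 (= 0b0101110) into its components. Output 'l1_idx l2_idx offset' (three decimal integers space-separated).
Answer: 1 1 6

Derivation:
vaddr = 46 = 0b0101110
  top 2 bits -> l1_idx = 1
  next 2 bits -> l2_idx = 1
  bottom 3 bits -> offset = 6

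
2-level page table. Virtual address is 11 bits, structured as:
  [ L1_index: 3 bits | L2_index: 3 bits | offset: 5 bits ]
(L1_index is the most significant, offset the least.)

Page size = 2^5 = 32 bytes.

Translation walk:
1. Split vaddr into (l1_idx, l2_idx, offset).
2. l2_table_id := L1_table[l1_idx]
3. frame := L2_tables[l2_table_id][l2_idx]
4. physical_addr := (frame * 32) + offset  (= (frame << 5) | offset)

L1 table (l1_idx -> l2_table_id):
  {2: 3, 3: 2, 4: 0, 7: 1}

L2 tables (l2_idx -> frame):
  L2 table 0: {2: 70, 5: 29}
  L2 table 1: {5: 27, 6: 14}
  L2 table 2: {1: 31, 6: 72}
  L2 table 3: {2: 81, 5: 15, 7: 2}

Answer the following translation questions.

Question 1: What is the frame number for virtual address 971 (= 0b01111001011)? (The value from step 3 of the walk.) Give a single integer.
vaddr = 971: l1_idx=3, l2_idx=6
L1[3] = 2; L2[2][6] = 72

Answer: 72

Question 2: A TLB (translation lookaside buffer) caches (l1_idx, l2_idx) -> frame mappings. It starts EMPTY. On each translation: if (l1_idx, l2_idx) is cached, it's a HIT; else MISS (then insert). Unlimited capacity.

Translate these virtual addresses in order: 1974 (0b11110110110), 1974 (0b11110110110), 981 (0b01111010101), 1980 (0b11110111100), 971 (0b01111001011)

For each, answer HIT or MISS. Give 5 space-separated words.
Answer: MISS HIT MISS HIT HIT

Derivation:
vaddr=1974: (7,5) not in TLB -> MISS, insert
vaddr=1974: (7,5) in TLB -> HIT
vaddr=981: (3,6) not in TLB -> MISS, insert
vaddr=1980: (7,5) in TLB -> HIT
vaddr=971: (3,6) in TLB -> HIT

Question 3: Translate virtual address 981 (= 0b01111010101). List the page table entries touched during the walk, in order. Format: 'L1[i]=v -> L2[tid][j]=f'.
vaddr = 981 = 0b01111010101
Split: l1_idx=3, l2_idx=6, offset=21

Answer: L1[3]=2 -> L2[2][6]=72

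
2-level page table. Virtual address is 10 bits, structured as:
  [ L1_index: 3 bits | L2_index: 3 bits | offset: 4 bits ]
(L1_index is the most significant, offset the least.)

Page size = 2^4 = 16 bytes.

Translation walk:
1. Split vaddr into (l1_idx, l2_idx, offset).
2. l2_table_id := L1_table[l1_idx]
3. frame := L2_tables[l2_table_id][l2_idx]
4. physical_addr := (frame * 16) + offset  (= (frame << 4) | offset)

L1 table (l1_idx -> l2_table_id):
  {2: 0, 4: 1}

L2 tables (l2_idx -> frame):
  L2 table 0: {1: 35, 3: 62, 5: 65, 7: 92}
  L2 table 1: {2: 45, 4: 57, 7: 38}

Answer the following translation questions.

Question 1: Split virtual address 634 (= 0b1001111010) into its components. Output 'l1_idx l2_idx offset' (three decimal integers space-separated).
vaddr = 634 = 0b1001111010
  top 3 bits -> l1_idx = 4
  next 3 bits -> l2_idx = 7
  bottom 4 bits -> offset = 10

Answer: 4 7 10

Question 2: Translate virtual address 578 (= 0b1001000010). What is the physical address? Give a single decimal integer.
vaddr = 578 = 0b1001000010
Split: l1_idx=4, l2_idx=4, offset=2
L1[4] = 1
L2[1][4] = 57
paddr = 57 * 16 + 2 = 914

Answer: 914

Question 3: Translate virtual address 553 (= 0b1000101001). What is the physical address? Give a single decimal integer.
Answer: 729

Derivation:
vaddr = 553 = 0b1000101001
Split: l1_idx=4, l2_idx=2, offset=9
L1[4] = 1
L2[1][2] = 45
paddr = 45 * 16 + 9 = 729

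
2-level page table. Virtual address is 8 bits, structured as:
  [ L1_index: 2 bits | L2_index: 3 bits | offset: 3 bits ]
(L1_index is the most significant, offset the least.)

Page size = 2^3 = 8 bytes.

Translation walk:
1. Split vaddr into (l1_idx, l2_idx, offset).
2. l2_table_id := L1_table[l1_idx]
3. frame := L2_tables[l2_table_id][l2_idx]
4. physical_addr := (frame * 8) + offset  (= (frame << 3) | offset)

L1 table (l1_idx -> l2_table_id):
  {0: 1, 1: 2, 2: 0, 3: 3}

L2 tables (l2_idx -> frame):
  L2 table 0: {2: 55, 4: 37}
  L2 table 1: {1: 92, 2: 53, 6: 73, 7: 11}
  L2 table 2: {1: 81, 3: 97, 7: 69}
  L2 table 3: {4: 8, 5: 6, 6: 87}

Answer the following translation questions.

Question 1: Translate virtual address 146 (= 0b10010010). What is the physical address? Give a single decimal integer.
Answer: 442

Derivation:
vaddr = 146 = 0b10010010
Split: l1_idx=2, l2_idx=2, offset=2
L1[2] = 0
L2[0][2] = 55
paddr = 55 * 8 + 2 = 442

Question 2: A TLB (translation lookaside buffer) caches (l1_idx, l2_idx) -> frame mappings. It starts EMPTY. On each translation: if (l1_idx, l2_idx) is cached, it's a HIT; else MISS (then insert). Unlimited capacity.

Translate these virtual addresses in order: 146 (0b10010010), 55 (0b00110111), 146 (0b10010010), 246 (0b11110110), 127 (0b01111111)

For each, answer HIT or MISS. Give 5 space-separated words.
vaddr=146: (2,2) not in TLB -> MISS, insert
vaddr=55: (0,6) not in TLB -> MISS, insert
vaddr=146: (2,2) in TLB -> HIT
vaddr=246: (3,6) not in TLB -> MISS, insert
vaddr=127: (1,7) not in TLB -> MISS, insert

Answer: MISS MISS HIT MISS MISS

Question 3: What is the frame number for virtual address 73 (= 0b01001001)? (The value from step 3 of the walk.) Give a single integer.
vaddr = 73: l1_idx=1, l2_idx=1
L1[1] = 2; L2[2][1] = 81

Answer: 81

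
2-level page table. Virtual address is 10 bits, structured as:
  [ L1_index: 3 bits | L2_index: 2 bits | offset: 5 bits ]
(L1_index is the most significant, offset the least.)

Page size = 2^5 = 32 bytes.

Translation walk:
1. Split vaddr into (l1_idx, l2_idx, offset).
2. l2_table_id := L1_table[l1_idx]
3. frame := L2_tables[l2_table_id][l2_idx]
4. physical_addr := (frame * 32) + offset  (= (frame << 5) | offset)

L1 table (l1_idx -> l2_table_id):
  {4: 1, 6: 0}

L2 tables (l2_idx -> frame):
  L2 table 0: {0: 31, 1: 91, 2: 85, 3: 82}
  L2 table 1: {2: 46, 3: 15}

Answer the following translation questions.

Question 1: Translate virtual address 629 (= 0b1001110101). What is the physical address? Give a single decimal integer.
Answer: 501

Derivation:
vaddr = 629 = 0b1001110101
Split: l1_idx=4, l2_idx=3, offset=21
L1[4] = 1
L2[1][3] = 15
paddr = 15 * 32 + 21 = 501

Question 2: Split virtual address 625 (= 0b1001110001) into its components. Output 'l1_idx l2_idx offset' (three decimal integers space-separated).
Answer: 4 3 17

Derivation:
vaddr = 625 = 0b1001110001
  top 3 bits -> l1_idx = 4
  next 2 bits -> l2_idx = 3
  bottom 5 bits -> offset = 17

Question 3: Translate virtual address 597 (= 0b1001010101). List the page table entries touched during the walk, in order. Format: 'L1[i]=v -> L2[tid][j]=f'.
vaddr = 597 = 0b1001010101
Split: l1_idx=4, l2_idx=2, offset=21

Answer: L1[4]=1 -> L2[1][2]=46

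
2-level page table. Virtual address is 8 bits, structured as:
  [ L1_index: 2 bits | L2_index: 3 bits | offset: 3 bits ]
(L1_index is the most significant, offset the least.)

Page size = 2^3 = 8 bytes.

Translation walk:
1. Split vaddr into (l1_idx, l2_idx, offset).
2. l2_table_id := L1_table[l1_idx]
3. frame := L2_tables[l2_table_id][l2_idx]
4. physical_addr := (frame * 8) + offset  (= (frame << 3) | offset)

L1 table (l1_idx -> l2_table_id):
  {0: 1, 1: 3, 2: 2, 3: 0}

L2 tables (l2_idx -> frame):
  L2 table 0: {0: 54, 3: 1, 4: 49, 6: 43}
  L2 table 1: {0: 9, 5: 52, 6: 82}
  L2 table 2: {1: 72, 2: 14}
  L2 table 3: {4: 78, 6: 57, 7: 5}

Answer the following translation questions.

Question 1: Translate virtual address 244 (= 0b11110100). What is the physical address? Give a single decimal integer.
Answer: 348

Derivation:
vaddr = 244 = 0b11110100
Split: l1_idx=3, l2_idx=6, offset=4
L1[3] = 0
L2[0][6] = 43
paddr = 43 * 8 + 4 = 348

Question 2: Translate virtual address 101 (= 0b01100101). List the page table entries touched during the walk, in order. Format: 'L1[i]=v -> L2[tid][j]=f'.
vaddr = 101 = 0b01100101
Split: l1_idx=1, l2_idx=4, offset=5

Answer: L1[1]=3 -> L2[3][4]=78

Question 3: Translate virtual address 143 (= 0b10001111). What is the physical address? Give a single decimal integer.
Answer: 583

Derivation:
vaddr = 143 = 0b10001111
Split: l1_idx=2, l2_idx=1, offset=7
L1[2] = 2
L2[2][1] = 72
paddr = 72 * 8 + 7 = 583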